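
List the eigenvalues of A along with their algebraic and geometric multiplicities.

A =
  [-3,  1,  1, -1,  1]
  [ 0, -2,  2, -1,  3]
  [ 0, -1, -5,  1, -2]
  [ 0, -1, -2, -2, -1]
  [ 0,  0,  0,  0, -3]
λ = -3: alg = 5, geom = 2

Step 1 — factor the characteristic polynomial to read off the algebraic multiplicities:
  χ_A(x) = (x + 3)^5

Step 2 — compute geometric multiplicities via the rank-nullity identity g(λ) = n − rank(A − λI):
  rank(A − (-3)·I) = 3, so dim ker(A − (-3)·I) = n − 3 = 2

Summary:
  λ = -3: algebraic multiplicity = 5, geometric multiplicity = 2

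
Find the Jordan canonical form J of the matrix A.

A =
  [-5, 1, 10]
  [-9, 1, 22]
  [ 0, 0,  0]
J_2(-2) ⊕ J_1(0)

The characteristic polynomial is
  det(x·I − A) = x^3 + 4*x^2 + 4*x = x*(x + 2)^2

Eigenvalues and multiplicities (the geometric multiplicity of λ is n − rank(A − λI), which equals the number of Jordan blocks for λ):
  λ = -2: algebraic multiplicity = 2, geometric multiplicity = 1
  λ = 0: algebraic multiplicity = 1, geometric multiplicity = 1

Determining the block sizes for each eigenvalue:
  λ = -2: one block (gm = 1), so the single block has size am = 2 → block sizes [2]
  λ = 0: one block (gm = 1), so the single block has size am = 1 → block sizes [1]

Assembling the blocks gives a Jordan form
J =
  [-2,  1, 0]
  [ 0, -2, 0]
  [ 0,  0, 0]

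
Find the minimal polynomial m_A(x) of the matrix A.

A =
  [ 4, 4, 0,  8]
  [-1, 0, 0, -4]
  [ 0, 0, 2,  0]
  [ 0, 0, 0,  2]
x^2 - 4*x + 4

The characteristic polynomial is χ_A(x) = (x - 2)^4, so the eigenvalues are known. The minimal polynomial is
  m_A(x) = Π_λ (x − λ)^{k_λ}
where k_λ is the size of the *largest* Jordan block for λ (equivalently, the smallest k with (A − λI)^k v = 0 for every generalised eigenvector v of λ).

  λ = 2: largest Jordan block has size 2, contributing (x − 2)^2

So m_A(x) = (x - 2)^2 = x^2 - 4*x + 4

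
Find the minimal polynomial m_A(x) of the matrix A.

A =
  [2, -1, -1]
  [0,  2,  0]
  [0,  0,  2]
x^2 - 4*x + 4

The characteristic polynomial is χ_A(x) = (x - 2)^3, so the eigenvalues are known. The minimal polynomial is
  m_A(x) = Π_λ (x − λ)^{k_λ}
where k_λ is the size of the *largest* Jordan block for λ (equivalently, the smallest k with (A − λI)^k v = 0 for every generalised eigenvector v of λ).

  λ = 2: largest Jordan block has size 2, contributing (x − 2)^2

So m_A(x) = (x - 2)^2 = x^2 - 4*x + 4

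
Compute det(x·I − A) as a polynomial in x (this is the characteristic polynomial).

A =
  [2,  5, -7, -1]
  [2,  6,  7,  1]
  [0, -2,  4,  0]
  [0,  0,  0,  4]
x^4 - 16*x^3 + 96*x^2 - 256*x + 256

Expanding det(x·I − A) (e.g. by cofactor expansion or by noting that A is similar to its Jordan form J, which has the same characteristic polynomial as A) gives
  χ_A(x) = x^4 - 16*x^3 + 96*x^2 - 256*x + 256
which factors as (x - 4)^4. The eigenvalues (with algebraic multiplicities) are λ = 4 with multiplicity 4.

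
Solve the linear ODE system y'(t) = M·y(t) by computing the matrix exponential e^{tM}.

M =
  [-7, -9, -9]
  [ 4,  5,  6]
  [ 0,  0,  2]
e^{tM} =
  [-6*t*exp(-t) + exp(-t), -9*t*exp(-t), -3*exp(2*t) + 3*exp(-t)]
  [4*t*exp(-t), 6*t*exp(-t) + exp(-t), 2*exp(2*t) - 2*exp(-t)]
  [0, 0, exp(2*t)]

Strategy: write M = P · J · P⁻¹ where J is a Jordan canonical form, so e^{tM} = P · e^{tJ} · P⁻¹, and e^{tJ} can be computed block-by-block.

M has Jordan form
J =
  [-1,  1, 0]
  [ 0, -1, 0]
  [ 0,  0, 2]
(up to reordering of blocks).

Per-block formulas:
  For a 2×2 Jordan block J_2(-1): exp(t · J_2(-1)) = e^(-1t)·(I + t·N), where N is the 2×2 nilpotent shift.
  For a 1×1 block at λ = 2: exp(t · [2]) = [e^(2t)].

After assembling e^{tJ} and conjugating by P, we get:

e^{tM} =
  [-6*t*exp(-t) + exp(-t), -9*t*exp(-t), -3*exp(2*t) + 3*exp(-t)]
  [4*t*exp(-t), 6*t*exp(-t) + exp(-t), 2*exp(2*t) - 2*exp(-t)]
  [0, 0, exp(2*t)]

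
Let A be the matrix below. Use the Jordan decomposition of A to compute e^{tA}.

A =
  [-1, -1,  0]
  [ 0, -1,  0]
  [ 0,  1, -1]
e^{tA} =
  [exp(-t), -t*exp(-t), 0]
  [0, exp(-t), 0]
  [0, t*exp(-t), exp(-t)]

Strategy: write A = P · J · P⁻¹ where J is a Jordan canonical form, so e^{tA} = P · e^{tJ} · P⁻¹, and e^{tJ} can be computed block-by-block.

A has Jordan form
J =
  [-1,  1,  0]
  [ 0, -1,  0]
  [ 0,  0, -1]
(up to reordering of blocks).

Per-block formulas:
  For a 2×2 Jordan block J_2(-1): exp(t · J_2(-1)) = e^(-1t)·(I + t·N), where N is the 2×2 nilpotent shift.
  For a 1×1 block at λ = -1: exp(t · [-1]) = [e^(-1t)].

After assembling e^{tJ} and conjugating by P, we get:

e^{tA} =
  [exp(-t), -t*exp(-t), 0]
  [0, exp(-t), 0]
  [0, t*exp(-t), exp(-t)]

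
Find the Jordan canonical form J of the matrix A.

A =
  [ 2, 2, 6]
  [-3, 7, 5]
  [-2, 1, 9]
J_3(6)

The characteristic polynomial is
  det(x·I − A) = x^3 - 18*x^2 + 108*x - 216 = (x - 6)^3

Eigenvalues and multiplicities (the geometric multiplicity of λ is n − rank(A − λI), which equals the number of Jordan blocks for λ):
  λ = 6: algebraic multiplicity = 3, geometric multiplicity = 1

Determining the block sizes for each eigenvalue:
  λ = 6: one block (gm = 1), so the single block has size am = 3 → block sizes [3]

Assembling the blocks gives a Jordan form
J =
  [6, 1, 0]
  [0, 6, 1]
  [0, 0, 6]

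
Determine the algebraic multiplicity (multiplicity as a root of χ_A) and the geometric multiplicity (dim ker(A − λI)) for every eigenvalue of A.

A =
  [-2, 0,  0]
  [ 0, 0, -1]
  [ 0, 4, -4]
λ = -2: alg = 3, geom = 2

Step 1 — factor the characteristic polynomial to read off the algebraic multiplicities:
  χ_A(x) = (x + 2)^3

Step 2 — compute geometric multiplicities via the rank-nullity identity g(λ) = n − rank(A − λI):
  rank(A − (-2)·I) = 1, so dim ker(A − (-2)·I) = n − 1 = 2

Summary:
  λ = -2: algebraic multiplicity = 3, geometric multiplicity = 2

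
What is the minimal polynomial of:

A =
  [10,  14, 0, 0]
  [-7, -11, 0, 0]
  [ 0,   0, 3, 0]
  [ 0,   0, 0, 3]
x^2 + x - 12

The characteristic polynomial is χ_A(x) = (x - 3)^3*(x + 4), so the eigenvalues are known. The minimal polynomial is
  m_A(x) = Π_λ (x − λ)^{k_λ}
where k_λ is the size of the *largest* Jordan block for λ (equivalently, the smallest k with (A − λI)^k v = 0 for every generalised eigenvector v of λ).

  λ = -4: largest Jordan block has size 1, contributing (x + 4)
  λ = 3: largest Jordan block has size 1, contributing (x − 3)

So m_A(x) = (x - 3)*(x + 4) = x^2 + x - 12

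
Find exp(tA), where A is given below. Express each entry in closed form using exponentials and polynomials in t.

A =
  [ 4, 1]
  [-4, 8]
e^{tA} =
  [-2*t*exp(6*t) + exp(6*t), t*exp(6*t)]
  [-4*t*exp(6*t), 2*t*exp(6*t) + exp(6*t)]

Strategy: write A = P · J · P⁻¹ where J is a Jordan canonical form, so e^{tA} = P · e^{tJ} · P⁻¹, and e^{tJ} can be computed block-by-block.

A has Jordan form
J =
  [6, 1]
  [0, 6]
(up to reordering of blocks).

Per-block formulas:
  For a 2×2 Jordan block J_2(6): exp(t · J_2(6)) = e^(6t)·(I + t·N), where N is the 2×2 nilpotent shift.

After assembling e^{tJ} and conjugating by P, we get:

e^{tA} =
  [-2*t*exp(6*t) + exp(6*t), t*exp(6*t)]
  [-4*t*exp(6*t), 2*t*exp(6*t) + exp(6*t)]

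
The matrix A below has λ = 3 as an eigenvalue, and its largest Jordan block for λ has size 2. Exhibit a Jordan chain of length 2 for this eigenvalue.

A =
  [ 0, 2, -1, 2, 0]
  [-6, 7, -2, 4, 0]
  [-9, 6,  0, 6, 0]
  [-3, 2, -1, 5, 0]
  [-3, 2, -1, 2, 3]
A Jordan chain for λ = 3 of length 2:
v_1 = (-3, -6, -9, -3, -3)ᵀ
v_2 = (1, 0, 0, 0, 0)ᵀ

Let N = A − (3)·I. We want v_2 with N^2 v_2 = 0 but N^1 v_2 ≠ 0; then v_{j-1} := N · v_j for j = 2, …, 2.

Pick v_2 = (1, 0, 0, 0, 0)ᵀ.
Then v_1 = N · v_2 = (-3, -6, -9, -3, -3)ᵀ.

Sanity check: (A − (3)·I) v_1 = (0, 0, 0, 0, 0)ᵀ = 0. ✓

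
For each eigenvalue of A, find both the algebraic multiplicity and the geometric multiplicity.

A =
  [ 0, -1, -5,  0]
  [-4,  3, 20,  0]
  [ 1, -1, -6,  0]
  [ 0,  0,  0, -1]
λ = -1: alg = 4, geom = 3

Step 1 — factor the characteristic polynomial to read off the algebraic multiplicities:
  χ_A(x) = (x + 1)^4

Step 2 — compute geometric multiplicities via the rank-nullity identity g(λ) = n − rank(A − λI):
  rank(A − (-1)·I) = 1, so dim ker(A − (-1)·I) = n − 1 = 3

Summary:
  λ = -1: algebraic multiplicity = 4, geometric multiplicity = 3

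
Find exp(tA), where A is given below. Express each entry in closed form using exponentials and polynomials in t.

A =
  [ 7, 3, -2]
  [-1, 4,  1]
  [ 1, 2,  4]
e^{tA} =
  [-t^2*exp(5*t)/2 + 2*t*exp(5*t) + exp(5*t), -t^2*exp(5*t)/2 + 3*t*exp(5*t), t^2*exp(5*t)/2 - 2*t*exp(5*t)]
  [-t*exp(5*t), -t*exp(5*t) + exp(5*t), t*exp(5*t)]
  [-t^2*exp(5*t)/2 + t*exp(5*t), -t^2*exp(5*t)/2 + 2*t*exp(5*t), t^2*exp(5*t)/2 - t*exp(5*t) + exp(5*t)]

Strategy: write A = P · J · P⁻¹ where J is a Jordan canonical form, so e^{tA} = P · e^{tJ} · P⁻¹, and e^{tJ} can be computed block-by-block.

A has Jordan form
J =
  [5, 1, 0]
  [0, 5, 1]
  [0, 0, 5]
(up to reordering of blocks).

Per-block formulas:
  For a 3×3 Jordan block J_3(5): exp(t · J_3(5)) = e^(5t)·(I + t·N + (t^2/2)·N^2), where N is the 3×3 nilpotent shift.

After assembling e^{tJ} and conjugating by P, we get:

e^{tA} =
  [-t^2*exp(5*t)/2 + 2*t*exp(5*t) + exp(5*t), -t^2*exp(5*t)/2 + 3*t*exp(5*t), t^2*exp(5*t)/2 - 2*t*exp(5*t)]
  [-t*exp(5*t), -t*exp(5*t) + exp(5*t), t*exp(5*t)]
  [-t^2*exp(5*t)/2 + t*exp(5*t), -t^2*exp(5*t)/2 + 2*t*exp(5*t), t^2*exp(5*t)/2 - t*exp(5*t) + exp(5*t)]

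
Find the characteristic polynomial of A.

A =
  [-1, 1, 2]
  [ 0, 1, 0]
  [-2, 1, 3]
x^3 - 3*x^2 + 3*x - 1

Expanding det(x·I − A) (e.g. by cofactor expansion or by noting that A is similar to its Jordan form J, which has the same characteristic polynomial as A) gives
  χ_A(x) = x^3 - 3*x^2 + 3*x - 1
which factors as (x - 1)^3. The eigenvalues (with algebraic multiplicities) are λ = 1 with multiplicity 3.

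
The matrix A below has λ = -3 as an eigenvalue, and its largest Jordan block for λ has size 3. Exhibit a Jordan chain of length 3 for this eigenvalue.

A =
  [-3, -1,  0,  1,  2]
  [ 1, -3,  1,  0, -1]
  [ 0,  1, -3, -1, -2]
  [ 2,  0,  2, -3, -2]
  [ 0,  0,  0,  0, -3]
A Jordan chain for λ = -3 of length 3:
v_1 = (1, 0, -1, 0, 0)ᵀ
v_2 = (0, 1, 0, 2, 0)ᵀ
v_3 = (1, 0, 0, 0, 0)ᵀ

Let N = A − (-3)·I. We want v_3 with N^3 v_3 = 0 but N^2 v_3 ≠ 0; then v_{j-1} := N · v_j for j = 3, …, 2.

Pick v_3 = (1, 0, 0, 0, 0)ᵀ.
Then v_2 = N · v_3 = (0, 1, 0, 2, 0)ᵀ.
Then v_1 = N · v_2 = (1, 0, -1, 0, 0)ᵀ.

Sanity check: (A − (-3)·I) v_1 = (0, 0, 0, 0, 0)ᵀ = 0. ✓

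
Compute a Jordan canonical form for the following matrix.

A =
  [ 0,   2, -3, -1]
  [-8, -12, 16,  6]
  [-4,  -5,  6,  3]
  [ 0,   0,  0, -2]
J_3(-2) ⊕ J_1(-2)

The characteristic polynomial is
  det(x·I − A) = x^4 + 8*x^3 + 24*x^2 + 32*x + 16 = (x + 2)^4

Eigenvalues and multiplicities (the geometric multiplicity of λ is n − rank(A − λI), which equals the number of Jordan blocks for λ):
  λ = -2: algebraic multiplicity = 4, geometric multiplicity = 2

Determining the block sizes for each eigenvalue:
  λ = -2: with am = 4 and gm = 2, the partition is not yet determined (e.g. several partitions of 4 into 2 parts exist). Let N = A − (-2)·I. Computing rank(N^1) = 2, rank(N^2) = 1, rank(N^3) = 0; the number of blocks of size ≥ j is rank(N^{j−1}) − rank(N^j), giving [2, 1, 1]. So we have 1 block(s) of size 3, 1 block(s) of size 1 → block sizes [3, 1]

Assembling the blocks gives a Jordan form
J =
  [-2,  1,  0,  0]
  [ 0, -2,  1,  0]
  [ 0,  0, -2,  0]
  [ 0,  0,  0, -2]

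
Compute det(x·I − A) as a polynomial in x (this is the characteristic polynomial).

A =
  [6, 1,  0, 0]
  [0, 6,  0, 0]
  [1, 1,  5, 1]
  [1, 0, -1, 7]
x^4 - 24*x^3 + 216*x^2 - 864*x + 1296

Expanding det(x·I − A) (e.g. by cofactor expansion or by noting that A is similar to its Jordan form J, which has the same characteristic polynomial as A) gives
  χ_A(x) = x^4 - 24*x^3 + 216*x^2 - 864*x + 1296
which factors as (x - 6)^4. The eigenvalues (with algebraic multiplicities) are λ = 6 with multiplicity 4.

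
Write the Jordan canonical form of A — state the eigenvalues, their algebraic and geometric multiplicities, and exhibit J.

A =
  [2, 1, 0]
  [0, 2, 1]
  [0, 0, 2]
J_3(2)

The characteristic polynomial is
  det(x·I − A) = x^3 - 6*x^2 + 12*x - 8 = (x - 2)^3

Eigenvalues and multiplicities (the geometric multiplicity of λ is n − rank(A − λI), which equals the number of Jordan blocks for λ):
  λ = 2: algebraic multiplicity = 3, geometric multiplicity = 1

Determining the block sizes for each eigenvalue:
  λ = 2: one block (gm = 1), so the single block has size am = 3 → block sizes [3]

Assembling the blocks gives a Jordan form
J =
  [2, 1, 0]
  [0, 2, 1]
  [0, 0, 2]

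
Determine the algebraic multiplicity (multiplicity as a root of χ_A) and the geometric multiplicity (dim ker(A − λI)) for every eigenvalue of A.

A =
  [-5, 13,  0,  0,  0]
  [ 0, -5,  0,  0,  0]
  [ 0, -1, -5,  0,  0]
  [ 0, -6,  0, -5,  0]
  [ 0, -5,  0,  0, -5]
λ = -5: alg = 5, geom = 4

Step 1 — factor the characteristic polynomial to read off the algebraic multiplicities:
  χ_A(x) = (x + 5)^5

Step 2 — compute geometric multiplicities via the rank-nullity identity g(λ) = n − rank(A − λI):
  rank(A − (-5)·I) = 1, so dim ker(A − (-5)·I) = n − 1 = 4

Summary:
  λ = -5: algebraic multiplicity = 5, geometric multiplicity = 4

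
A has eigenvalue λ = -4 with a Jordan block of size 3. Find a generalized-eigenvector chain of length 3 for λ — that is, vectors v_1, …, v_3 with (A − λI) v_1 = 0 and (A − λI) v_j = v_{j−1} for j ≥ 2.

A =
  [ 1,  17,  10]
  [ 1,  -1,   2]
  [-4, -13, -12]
A Jordan chain for λ = -4 of length 3:
v_1 = (2, 0, -1)ᵀ
v_2 = (5, 1, -4)ᵀ
v_3 = (1, 0, 0)ᵀ

Let N = A − (-4)·I. We want v_3 with N^3 v_3 = 0 but N^2 v_3 ≠ 0; then v_{j-1} := N · v_j for j = 3, …, 2.

Pick v_3 = (1, 0, 0)ᵀ.
Then v_2 = N · v_3 = (5, 1, -4)ᵀ.
Then v_1 = N · v_2 = (2, 0, -1)ᵀ.

Sanity check: (A − (-4)·I) v_1 = (0, 0, 0)ᵀ = 0. ✓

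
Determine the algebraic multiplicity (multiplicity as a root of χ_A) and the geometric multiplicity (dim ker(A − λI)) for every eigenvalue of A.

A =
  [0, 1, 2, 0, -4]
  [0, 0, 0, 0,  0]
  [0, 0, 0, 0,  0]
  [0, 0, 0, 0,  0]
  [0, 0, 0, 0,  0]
λ = 0: alg = 5, geom = 4

Step 1 — factor the characteristic polynomial to read off the algebraic multiplicities:
  χ_A(x) = x^5

Step 2 — compute geometric multiplicities via the rank-nullity identity g(λ) = n − rank(A − λI):
  rank(A − (0)·I) = 1, so dim ker(A − (0)·I) = n − 1 = 4

Summary:
  λ = 0: algebraic multiplicity = 5, geometric multiplicity = 4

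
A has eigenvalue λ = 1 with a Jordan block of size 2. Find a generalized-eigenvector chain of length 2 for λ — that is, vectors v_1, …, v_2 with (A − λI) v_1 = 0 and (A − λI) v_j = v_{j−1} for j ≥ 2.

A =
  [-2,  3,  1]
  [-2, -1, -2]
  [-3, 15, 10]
A Jordan chain for λ = 1 of length 2:
v_1 = (-3, -6, 9)ᵀ
v_2 = (2, 1, 0)ᵀ

Let N = A − (1)·I. We want v_2 with N^2 v_2 = 0 but N^1 v_2 ≠ 0; then v_{j-1} := N · v_j for j = 2, …, 2.

Pick v_2 = (2, 1, 0)ᵀ.
Then v_1 = N · v_2 = (-3, -6, 9)ᵀ.

Sanity check: (A − (1)·I) v_1 = (0, 0, 0)ᵀ = 0. ✓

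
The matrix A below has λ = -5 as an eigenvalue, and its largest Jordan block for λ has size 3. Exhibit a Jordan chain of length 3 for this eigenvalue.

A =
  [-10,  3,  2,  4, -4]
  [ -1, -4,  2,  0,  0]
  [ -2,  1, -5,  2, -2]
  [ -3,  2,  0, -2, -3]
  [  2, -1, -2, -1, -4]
A Jordan chain for λ = -5 of length 3:
v_1 = (-2, 0, -1, -2, 0)ᵀ
v_2 = (-5, -1, -2, -3, 2)ᵀ
v_3 = (1, 0, 0, 0, 0)ᵀ

Let N = A − (-5)·I. We want v_3 with N^3 v_3 = 0 but N^2 v_3 ≠ 0; then v_{j-1} := N · v_j for j = 3, …, 2.

Pick v_3 = (1, 0, 0, 0, 0)ᵀ.
Then v_2 = N · v_3 = (-5, -1, -2, -3, 2)ᵀ.
Then v_1 = N · v_2 = (-2, 0, -1, -2, 0)ᵀ.

Sanity check: (A − (-5)·I) v_1 = (0, 0, 0, 0, 0)ᵀ = 0. ✓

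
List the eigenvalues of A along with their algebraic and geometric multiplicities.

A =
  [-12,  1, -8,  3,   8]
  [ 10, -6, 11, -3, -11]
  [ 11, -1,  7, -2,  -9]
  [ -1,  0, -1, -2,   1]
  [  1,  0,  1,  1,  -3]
λ = -5: alg = 2, geom = 1; λ = -2: alg = 3, geom = 1

Step 1 — factor the characteristic polynomial to read off the algebraic multiplicities:
  χ_A(x) = (x + 2)^3*(x + 5)^2

Step 2 — compute geometric multiplicities via the rank-nullity identity g(λ) = n − rank(A − λI):
  rank(A − (-5)·I) = 4, so dim ker(A − (-5)·I) = n − 4 = 1
  rank(A − (-2)·I) = 4, so dim ker(A − (-2)·I) = n − 4 = 1

Summary:
  λ = -5: algebraic multiplicity = 2, geometric multiplicity = 1
  λ = -2: algebraic multiplicity = 3, geometric multiplicity = 1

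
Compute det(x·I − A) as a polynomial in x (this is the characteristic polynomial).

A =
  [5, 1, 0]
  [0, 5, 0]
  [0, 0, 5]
x^3 - 15*x^2 + 75*x - 125

Expanding det(x·I − A) (e.g. by cofactor expansion or by noting that A is similar to its Jordan form J, which has the same characteristic polynomial as A) gives
  χ_A(x) = x^3 - 15*x^2 + 75*x - 125
which factors as (x - 5)^3. The eigenvalues (with algebraic multiplicities) are λ = 5 with multiplicity 3.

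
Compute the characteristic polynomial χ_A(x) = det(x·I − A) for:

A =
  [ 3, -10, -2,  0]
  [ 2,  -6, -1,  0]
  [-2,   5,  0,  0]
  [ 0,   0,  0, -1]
x^4 + 4*x^3 + 6*x^2 + 4*x + 1

Expanding det(x·I − A) (e.g. by cofactor expansion or by noting that A is similar to its Jordan form J, which has the same characteristic polynomial as A) gives
  χ_A(x) = x^4 + 4*x^3 + 6*x^2 + 4*x + 1
which factors as (x + 1)^4. The eigenvalues (with algebraic multiplicities) are λ = -1 with multiplicity 4.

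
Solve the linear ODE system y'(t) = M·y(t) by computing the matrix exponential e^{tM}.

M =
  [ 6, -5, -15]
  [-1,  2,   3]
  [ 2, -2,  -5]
e^{tM} =
  [5*t*exp(t) + exp(t), -5*t*exp(t), -15*t*exp(t)]
  [-t*exp(t), t*exp(t) + exp(t), 3*t*exp(t)]
  [2*t*exp(t), -2*t*exp(t), -6*t*exp(t) + exp(t)]

Strategy: write M = P · J · P⁻¹ where J is a Jordan canonical form, so e^{tM} = P · e^{tJ} · P⁻¹, and e^{tJ} can be computed block-by-block.

M has Jordan form
J =
  [1, 1, 0]
  [0, 1, 0]
  [0, 0, 1]
(up to reordering of blocks).

Per-block formulas:
  For a 1×1 block at λ = 1: exp(t · [1]) = [e^(1t)].
  For a 2×2 Jordan block J_2(1): exp(t · J_2(1)) = e^(1t)·(I + t·N), where N is the 2×2 nilpotent shift.

After assembling e^{tJ} and conjugating by P, we get:

e^{tM} =
  [5*t*exp(t) + exp(t), -5*t*exp(t), -15*t*exp(t)]
  [-t*exp(t), t*exp(t) + exp(t), 3*t*exp(t)]
  [2*t*exp(t), -2*t*exp(t), -6*t*exp(t) + exp(t)]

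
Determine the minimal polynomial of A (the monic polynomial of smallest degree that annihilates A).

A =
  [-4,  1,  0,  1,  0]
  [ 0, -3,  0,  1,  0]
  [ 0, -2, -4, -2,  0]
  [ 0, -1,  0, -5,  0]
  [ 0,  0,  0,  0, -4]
x^2 + 8*x + 16

The characteristic polynomial is χ_A(x) = (x + 4)^5, so the eigenvalues are known. The minimal polynomial is
  m_A(x) = Π_λ (x − λ)^{k_λ}
where k_λ is the size of the *largest* Jordan block for λ (equivalently, the smallest k with (A − λI)^k v = 0 for every generalised eigenvector v of λ).

  λ = -4: largest Jordan block has size 2, contributing (x + 4)^2

So m_A(x) = (x + 4)^2 = x^2 + 8*x + 16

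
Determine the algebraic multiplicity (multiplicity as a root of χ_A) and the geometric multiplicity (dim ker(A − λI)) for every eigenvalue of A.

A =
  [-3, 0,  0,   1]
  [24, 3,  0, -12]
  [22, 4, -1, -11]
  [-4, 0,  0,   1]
λ = -1: alg = 3, geom = 2; λ = 3: alg = 1, geom = 1

Step 1 — factor the characteristic polynomial to read off the algebraic multiplicities:
  χ_A(x) = (x - 3)*(x + 1)^3

Step 2 — compute geometric multiplicities via the rank-nullity identity g(λ) = n − rank(A − λI):
  rank(A − (-1)·I) = 2, so dim ker(A − (-1)·I) = n − 2 = 2
  rank(A − (3)·I) = 3, so dim ker(A − (3)·I) = n − 3 = 1

Summary:
  λ = -1: algebraic multiplicity = 3, geometric multiplicity = 2
  λ = 3: algebraic multiplicity = 1, geometric multiplicity = 1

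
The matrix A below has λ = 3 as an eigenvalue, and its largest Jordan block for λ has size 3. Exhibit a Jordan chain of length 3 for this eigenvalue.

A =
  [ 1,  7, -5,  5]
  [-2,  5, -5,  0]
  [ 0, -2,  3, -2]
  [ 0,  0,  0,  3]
A Jordan chain for λ = 3 of length 3:
v_1 = (-10, 0, 4, 0)ᵀ
v_2 = (-2, -2, 0, 0)ᵀ
v_3 = (1, 0, 0, 0)ᵀ

Let N = A − (3)·I. We want v_3 with N^3 v_3 = 0 but N^2 v_3 ≠ 0; then v_{j-1} := N · v_j for j = 3, …, 2.

Pick v_3 = (1, 0, 0, 0)ᵀ.
Then v_2 = N · v_3 = (-2, -2, 0, 0)ᵀ.
Then v_1 = N · v_2 = (-10, 0, 4, 0)ᵀ.

Sanity check: (A − (3)·I) v_1 = (0, 0, 0, 0)ᵀ = 0. ✓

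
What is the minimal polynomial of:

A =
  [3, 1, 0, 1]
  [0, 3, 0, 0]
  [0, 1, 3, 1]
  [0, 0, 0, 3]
x^2 - 6*x + 9

The characteristic polynomial is χ_A(x) = (x - 3)^4, so the eigenvalues are known. The minimal polynomial is
  m_A(x) = Π_λ (x − λ)^{k_λ}
where k_λ is the size of the *largest* Jordan block for λ (equivalently, the smallest k with (A − λI)^k v = 0 for every generalised eigenvector v of λ).

  λ = 3: largest Jordan block has size 2, contributing (x − 3)^2

So m_A(x) = (x - 3)^2 = x^2 - 6*x + 9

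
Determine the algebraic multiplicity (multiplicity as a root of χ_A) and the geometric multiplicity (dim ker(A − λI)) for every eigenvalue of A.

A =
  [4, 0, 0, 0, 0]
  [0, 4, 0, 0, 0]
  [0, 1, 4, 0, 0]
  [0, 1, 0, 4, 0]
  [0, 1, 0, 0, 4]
λ = 4: alg = 5, geom = 4

Step 1 — factor the characteristic polynomial to read off the algebraic multiplicities:
  χ_A(x) = (x - 4)^5

Step 2 — compute geometric multiplicities via the rank-nullity identity g(λ) = n − rank(A − λI):
  rank(A − (4)·I) = 1, so dim ker(A − (4)·I) = n − 1 = 4

Summary:
  λ = 4: algebraic multiplicity = 5, geometric multiplicity = 4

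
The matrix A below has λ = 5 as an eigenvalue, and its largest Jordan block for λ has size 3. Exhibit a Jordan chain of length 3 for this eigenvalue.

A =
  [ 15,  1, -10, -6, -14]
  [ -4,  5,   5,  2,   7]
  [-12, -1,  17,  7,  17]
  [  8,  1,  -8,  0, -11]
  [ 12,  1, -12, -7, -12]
A Jordan chain for λ = 5 of length 3:
v_1 = (1, 0, -1, 1, 1)ᵀ
v_2 = (-10, 5, 12, -8, -12)ᵀ
v_3 = (0, 0, 1, 0, 0)ᵀ

Let N = A − (5)·I. We want v_3 with N^3 v_3 = 0 but N^2 v_3 ≠ 0; then v_{j-1} := N · v_j for j = 3, …, 2.

Pick v_3 = (0, 0, 1, 0, 0)ᵀ.
Then v_2 = N · v_3 = (-10, 5, 12, -8, -12)ᵀ.
Then v_1 = N · v_2 = (1, 0, -1, 1, 1)ᵀ.

Sanity check: (A − (5)·I) v_1 = (0, 0, 0, 0, 0)ᵀ = 0. ✓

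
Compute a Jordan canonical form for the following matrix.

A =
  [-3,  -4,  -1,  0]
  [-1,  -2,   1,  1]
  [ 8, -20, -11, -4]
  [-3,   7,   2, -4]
J_2(-5) ⊕ J_2(-5)

The characteristic polynomial is
  det(x·I − A) = x^4 + 20*x^3 + 150*x^2 + 500*x + 625 = (x + 5)^4

Eigenvalues and multiplicities (the geometric multiplicity of λ is n − rank(A − λI), which equals the number of Jordan blocks for λ):
  λ = -5: algebraic multiplicity = 4, geometric multiplicity = 2

Determining the block sizes for each eigenvalue:
  λ = -5: with am = 4 and gm = 2, the partition is not yet determined (e.g. several partitions of 4 into 2 parts exist). Let N = A − (-5)·I. Computing rank(N^1) = 2, rank(N^2) = 0; the number of blocks of size ≥ j is rank(N^{j−1}) − rank(N^j), giving [2, 2]. So we have 2 block(s) of size 2 → block sizes [2, 2]

Assembling the blocks gives a Jordan form
J =
  [-5,  1,  0,  0]
  [ 0, -5,  0,  0]
  [ 0,  0, -5,  1]
  [ 0,  0,  0, -5]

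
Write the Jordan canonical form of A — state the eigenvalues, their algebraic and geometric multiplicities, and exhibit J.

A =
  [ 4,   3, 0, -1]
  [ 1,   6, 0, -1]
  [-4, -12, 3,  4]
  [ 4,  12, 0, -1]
J_2(3) ⊕ J_1(3) ⊕ J_1(3)

The characteristic polynomial is
  det(x·I − A) = x^4 - 12*x^3 + 54*x^2 - 108*x + 81 = (x - 3)^4

Eigenvalues and multiplicities (the geometric multiplicity of λ is n − rank(A − λI), which equals the number of Jordan blocks for λ):
  λ = 3: algebraic multiplicity = 4, geometric multiplicity = 3

Determining the block sizes for each eigenvalue:
  λ = 3: 3 blocks summing to 4 forces exactly one block of size 2 and the rest size 1 → block sizes [2, 1, 1]

Assembling the blocks gives a Jordan form
J =
  [3, 1, 0, 0]
  [0, 3, 0, 0]
  [0, 0, 3, 0]
  [0, 0, 0, 3]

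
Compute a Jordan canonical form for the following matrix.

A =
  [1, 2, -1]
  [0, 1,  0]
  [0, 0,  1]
J_2(1) ⊕ J_1(1)

The characteristic polynomial is
  det(x·I − A) = x^3 - 3*x^2 + 3*x - 1 = (x - 1)^3

Eigenvalues and multiplicities (the geometric multiplicity of λ is n − rank(A − λI), which equals the number of Jordan blocks for λ):
  λ = 1: algebraic multiplicity = 3, geometric multiplicity = 2

Determining the block sizes for each eigenvalue:
  λ = 1: 2 blocks summing to 3 forces exactly one block of size 2 and the rest size 1 → block sizes [2, 1]

Assembling the blocks gives a Jordan form
J =
  [1, 1, 0]
  [0, 1, 0]
  [0, 0, 1]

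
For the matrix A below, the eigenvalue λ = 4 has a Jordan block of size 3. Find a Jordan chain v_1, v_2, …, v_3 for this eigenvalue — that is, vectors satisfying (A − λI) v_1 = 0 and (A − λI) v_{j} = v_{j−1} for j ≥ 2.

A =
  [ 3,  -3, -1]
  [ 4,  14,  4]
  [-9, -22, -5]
A Jordan chain for λ = 4 of length 3:
v_1 = (-2, 0, 2)ᵀ
v_2 = (-1, 4, -9)ᵀ
v_3 = (1, 0, 0)ᵀ

Let N = A − (4)·I. We want v_3 with N^3 v_3 = 0 but N^2 v_3 ≠ 0; then v_{j-1} := N · v_j for j = 3, …, 2.

Pick v_3 = (1, 0, 0)ᵀ.
Then v_2 = N · v_3 = (-1, 4, -9)ᵀ.
Then v_1 = N · v_2 = (-2, 0, 2)ᵀ.

Sanity check: (A − (4)·I) v_1 = (0, 0, 0)ᵀ = 0. ✓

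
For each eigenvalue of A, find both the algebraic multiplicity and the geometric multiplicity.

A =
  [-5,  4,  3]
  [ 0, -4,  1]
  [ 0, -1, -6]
λ = -5: alg = 3, geom = 1

Step 1 — factor the characteristic polynomial to read off the algebraic multiplicities:
  χ_A(x) = (x + 5)^3

Step 2 — compute geometric multiplicities via the rank-nullity identity g(λ) = n − rank(A − λI):
  rank(A − (-5)·I) = 2, so dim ker(A − (-5)·I) = n − 2 = 1

Summary:
  λ = -5: algebraic multiplicity = 3, geometric multiplicity = 1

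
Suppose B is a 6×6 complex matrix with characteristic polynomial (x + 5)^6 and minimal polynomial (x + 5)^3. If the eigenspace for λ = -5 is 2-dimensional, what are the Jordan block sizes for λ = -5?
Block sizes for λ = -5: [3, 3]

Step 1 — from the characteristic polynomial, algebraic multiplicity of λ = -5 is 6. From dim ker(B − (-5)·I) = 2, there are exactly 2 Jordan blocks for λ = -5.
Step 2 — from the minimal polynomial, the factor (x + 5)^3 tells us the largest block for λ = -5 has size 3.
Step 3 — with total size 6, 2 blocks, and largest block 3, the block sizes (in nonincreasing order) are [3, 3].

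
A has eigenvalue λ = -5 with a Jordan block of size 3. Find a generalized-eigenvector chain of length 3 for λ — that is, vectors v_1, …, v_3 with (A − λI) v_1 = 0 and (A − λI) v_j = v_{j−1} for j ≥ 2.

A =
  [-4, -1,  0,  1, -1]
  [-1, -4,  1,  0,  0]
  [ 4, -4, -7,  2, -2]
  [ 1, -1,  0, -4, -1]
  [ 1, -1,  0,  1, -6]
A Jordan chain for λ = -5 of length 3:
v_1 = (2, 2, 0, 2, 2)ᵀ
v_2 = (1, -1, 4, 1, 1)ᵀ
v_3 = (1, 0, 0, 0, 0)ᵀ

Let N = A − (-5)·I. We want v_3 with N^3 v_3 = 0 but N^2 v_3 ≠ 0; then v_{j-1} := N · v_j for j = 3, …, 2.

Pick v_3 = (1, 0, 0, 0, 0)ᵀ.
Then v_2 = N · v_3 = (1, -1, 4, 1, 1)ᵀ.
Then v_1 = N · v_2 = (2, 2, 0, 2, 2)ᵀ.

Sanity check: (A − (-5)·I) v_1 = (0, 0, 0, 0, 0)ᵀ = 0. ✓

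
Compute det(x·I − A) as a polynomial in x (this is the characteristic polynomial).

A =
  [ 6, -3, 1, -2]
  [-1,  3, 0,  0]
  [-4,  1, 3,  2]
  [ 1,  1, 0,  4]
x^4 - 16*x^3 + 96*x^2 - 256*x + 256

Expanding det(x·I − A) (e.g. by cofactor expansion or by noting that A is similar to its Jordan form J, which has the same characteristic polynomial as A) gives
  χ_A(x) = x^4 - 16*x^3 + 96*x^2 - 256*x + 256
which factors as (x - 4)^4. The eigenvalues (with algebraic multiplicities) are λ = 4 with multiplicity 4.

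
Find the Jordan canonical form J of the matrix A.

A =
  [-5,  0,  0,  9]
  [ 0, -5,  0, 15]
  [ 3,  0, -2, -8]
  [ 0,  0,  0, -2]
J_1(-5) ⊕ J_1(-5) ⊕ J_2(-2)

The characteristic polynomial is
  det(x·I − A) = x^4 + 14*x^3 + 69*x^2 + 140*x + 100 = (x + 2)^2*(x + 5)^2

Eigenvalues and multiplicities (the geometric multiplicity of λ is n − rank(A − λI), which equals the number of Jordan blocks for λ):
  λ = -5: algebraic multiplicity = 2, geometric multiplicity = 2
  λ = -2: algebraic multiplicity = 2, geometric multiplicity = 1

Determining the block sizes for each eigenvalue:
  λ = -5: gm = am = 2, so every block has size 1 → block sizes [1, 1]
  λ = -2: one block (gm = 1), so the single block has size am = 2 → block sizes [2]

Assembling the blocks gives a Jordan form
J =
  [-5,  0,  0,  0]
  [ 0, -5,  0,  0]
  [ 0,  0, -2,  1]
  [ 0,  0,  0, -2]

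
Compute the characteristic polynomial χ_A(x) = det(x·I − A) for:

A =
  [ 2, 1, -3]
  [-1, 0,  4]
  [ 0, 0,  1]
x^3 - 3*x^2 + 3*x - 1

Expanding det(x·I − A) (e.g. by cofactor expansion or by noting that A is similar to its Jordan form J, which has the same characteristic polynomial as A) gives
  χ_A(x) = x^3 - 3*x^2 + 3*x - 1
which factors as (x - 1)^3. The eigenvalues (with algebraic multiplicities) are λ = 1 with multiplicity 3.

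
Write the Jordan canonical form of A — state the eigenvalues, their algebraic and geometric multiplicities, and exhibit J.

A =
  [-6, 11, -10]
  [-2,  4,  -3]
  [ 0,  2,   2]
J_3(0)

The characteristic polynomial is
  det(x·I − A) = x^3

Eigenvalues and multiplicities (the geometric multiplicity of λ is n − rank(A − λI), which equals the number of Jordan blocks for λ):
  λ = 0: algebraic multiplicity = 3, geometric multiplicity = 1

Determining the block sizes for each eigenvalue:
  λ = 0: one block (gm = 1), so the single block has size am = 3 → block sizes [3]

Assembling the blocks gives a Jordan form
J =
  [0, 1, 0]
  [0, 0, 1]
  [0, 0, 0]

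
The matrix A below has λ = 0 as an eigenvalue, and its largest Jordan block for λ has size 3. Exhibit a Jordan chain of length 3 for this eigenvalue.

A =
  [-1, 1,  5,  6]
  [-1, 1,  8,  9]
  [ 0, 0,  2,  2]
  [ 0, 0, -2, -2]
A Jordan chain for λ = 0 of length 3:
v_1 = (1, 1, 0, 0)ᵀ
v_2 = (5, 8, 2, -2)ᵀ
v_3 = (0, 0, 1, 0)ᵀ

Let N = A − (0)·I. We want v_3 with N^3 v_3 = 0 but N^2 v_3 ≠ 0; then v_{j-1} := N · v_j for j = 3, …, 2.

Pick v_3 = (0, 0, 1, 0)ᵀ.
Then v_2 = N · v_3 = (5, 8, 2, -2)ᵀ.
Then v_1 = N · v_2 = (1, 1, 0, 0)ᵀ.

Sanity check: (A − (0)·I) v_1 = (0, 0, 0, 0)ᵀ = 0. ✓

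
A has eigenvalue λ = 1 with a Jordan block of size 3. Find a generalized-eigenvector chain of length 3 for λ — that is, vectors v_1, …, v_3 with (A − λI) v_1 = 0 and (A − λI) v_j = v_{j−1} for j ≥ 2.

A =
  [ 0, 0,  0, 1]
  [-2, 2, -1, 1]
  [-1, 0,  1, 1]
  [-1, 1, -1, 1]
A Jordan chain for λ = 1 of length 3:
v_1 = (1, 2, 1, 1)ᵀ
v_2 = (0, 1, 0, 1)ᵀ
v_3 = (0, 1, 0, 0)ᵀ

Let N = A − (1)·I. We want v_3 with N^3 v_3 = 0 but N^2 v_3 ≠ 0; then v_{j-1} := N · v_j for j = 3, …, 2.

Pick v_3 = (0, 1, 0, 0)ᵀ.
Then v_2 = N · v_3 = (0, 1, 0, 1)ᵀ.
Then v_1 = N · v_2 = (1, 2, 1, 1)ᵀ.

Sanity check: (A − (1)·I) v_1 = (0, 0, 0, 0)ᵀ = 0. ✓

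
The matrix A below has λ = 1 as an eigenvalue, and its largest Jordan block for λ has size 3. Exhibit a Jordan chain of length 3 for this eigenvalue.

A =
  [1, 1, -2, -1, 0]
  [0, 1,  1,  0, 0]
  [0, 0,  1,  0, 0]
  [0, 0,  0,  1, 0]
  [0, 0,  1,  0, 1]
A Jordan chain for λ = 1 of length 3:
v_1 = (1, 0, 0, 0, 0)ᵀ
v_2 = (-2, 1, 0, 0, 1)ᵀ
v_3 = (0, 0, 1, 0, 0)ᵀ

Let N = A − (1)·I. We want v_3 with N^3 v_3 = 0 but N^2 v_3 ≠ 0; then v_{j-1} := N · v_j for j = 3, …, 2.

Pick v_3 = (0, 0, 1, 0, 0)ᵀ.
Then v_2 = N · v_3 = (-2, 1, 0, 0, 1)ᵀ.
Then v_1 = N · v_2 = (1, 0, 0, 0, 0)ᵀ.

Sanity check: (A − (1)·I) v_1 = (0, 0, 0, 0, 0)ᵀ = 0. ✓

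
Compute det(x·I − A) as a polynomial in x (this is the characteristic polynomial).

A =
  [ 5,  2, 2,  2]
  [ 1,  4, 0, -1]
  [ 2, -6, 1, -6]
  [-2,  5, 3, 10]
x^4 - 20*x^3 + 150*x^2 - 500*x + 625

Expanding det(x·I − A) (e.g. by cofactor expansion or by noting that A is similar to its Jordan form J, which has the same characteristic polynomial as A) gives
  χ_A(x) = x^4 - 20*x^3 + 150*x^2 - 500*x + 625
which factors as (x - 5)^4. The eigenvalues (with algebraic multiplicities) are λ = 5 with multiplicity 4.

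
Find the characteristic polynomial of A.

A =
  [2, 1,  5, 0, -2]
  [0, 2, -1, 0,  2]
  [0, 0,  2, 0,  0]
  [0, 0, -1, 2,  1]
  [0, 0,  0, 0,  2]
x^5 - 10*x^4 + 40*x^3 - 80*x^2 + 80*x - 32

Expanding det(x·I − A) (e.g. by cofactor expansion or by noting that A is similar to its Jordan form J, which has the same characteristic polynomial as A) gives
  χ_A(x) = x^5 - 10*x^4 + 40*x^3 - 80*x^2 + 80*x - 32
which factors as (x - 2)^5. The eigenvalues (with algebraic multiplicities) are λ = 2 with multiplicity 5.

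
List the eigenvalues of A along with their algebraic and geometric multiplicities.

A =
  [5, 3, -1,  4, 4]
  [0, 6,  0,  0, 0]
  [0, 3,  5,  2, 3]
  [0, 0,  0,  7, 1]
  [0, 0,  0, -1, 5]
λ = 5: alg = 2, geom = 1; λ = 6: alg = 3, geom = 2

Step 1 — factor the characteristic polynomial to read off the algebraic multiplicities:
  χ_A(x) = (x - 6)^3*(x - 5)^2

Step 2 — compute geometric multiplicities via the rank-nullity identity g(λ) = n − rank(A − λI):
  rank(A − (5)·I) = 4, so dim ker(A − (5)·I) = n − 4 = 1
  rank(A − (6)·I) = 3, so dim ker(A − (6)·I) = n − 3 = 2

Summary:
  λ = 5: algebraic multiplicity = 2, geometric multiplicity = 1
  λ = 6: algebraic multiplicity = 3, geometric multiplicity = 2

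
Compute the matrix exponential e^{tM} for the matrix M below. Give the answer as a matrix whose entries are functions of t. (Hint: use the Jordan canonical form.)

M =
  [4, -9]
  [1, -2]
e^{tM} =
  [3*t*exp(t) + exp(t), -9*t*exp(t)]
  [t*exp(t), -3*t*exp(t) + exp(t)]

Strategy: write M = P · J · P⁻¹ where J is a Jordan canonical form, so e^{tM} = P · e^{tJ} · P⁻¹, and e^{tJ} can be computed block-by-block.

M has Jordan form
J =
  [1, 1]
  [0, 1]
(up to reordering of blocks).

Per-block formulas:
  For a 2×2 Jordan block J_2(1): exp(t · J_2(1)) = e^(1t)·(I + t·N), where N is the 2×2 nilpotent shift.

After assembling e^{tJ} and conjugating by P, we get:

e^{tM} =
  [3*t*exp(t) + exp(t), -9*t*exp(t)]
  [t*exp(t), -3*t*exp(t) + exp(t)]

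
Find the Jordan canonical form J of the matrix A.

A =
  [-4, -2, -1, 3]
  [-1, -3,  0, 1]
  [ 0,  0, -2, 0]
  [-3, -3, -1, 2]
J_2(-2) ⊕ J_1(-2) ⊕ J_1(-1)

The characteristic polynomial is
  det(x·I − A) = x^4 + 7*x^3 + 18*x^2 + 20*x + 8 = (x + 1)*(x + 2)^3

Eigenvalues and multiplicities (the geometric multiplicity of λ is n − rank(A − λI), which equals the number of Jordan blocks for λ):
  λ = -2: algebraic multiplicity = 3, geometric multiplicity = 2
  λ = -1: algebraic multiplicity = 1, geometric multiplicity = 1

Determining the block sizes for each eigenvalue:
  λ = -2: 2 blocks summing to 3 forces exactly one block of size 2 and the rest size 1 → block sizes [2, 1]
  λ = -1: one block (gm = 1), so the single block has size am = 1 → block sizes [1]

Assembling the blocks gives a Jordan form
J =
  [-2,  1,  0,  0]
  [ 0, -2,  0,  0]
  [ 0,  0, -2,  0]
  [ 0,  0,  0, -1]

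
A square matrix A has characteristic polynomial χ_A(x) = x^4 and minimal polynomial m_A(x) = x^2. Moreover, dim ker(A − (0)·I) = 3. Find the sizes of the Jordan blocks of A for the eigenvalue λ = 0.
Block sizes for λ = 0: [2, 1, 1]

Step 1 — from the characteristic polynomial, algebraic multiplicity of λ = 0 is 4. From dim ker(A − (0)·I) = 3, there are exactly 3 Jordan blocks for λ = 0.
Step 2 — from the minimal polynomial, the factor (x − 0)^2 tells us the largest block for λ = 0 has size 2.
Step 3 — with total size 4, 3 blocks, and largest block 2, the block sizes (in nonincreasing order) are [2, 1, 1].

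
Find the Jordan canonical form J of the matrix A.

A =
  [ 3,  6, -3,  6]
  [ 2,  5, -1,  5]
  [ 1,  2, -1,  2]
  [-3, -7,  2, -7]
J_2(0) ⊕ J_2(0)

The characteristic polynomial is
  det(x·I − A) = x^4

Eigenvalues and multiplicities (the geometric multiplicity of λ is n − rank(A − λI), which equals the number of Jordan blocks for λ):
  λ = 0: algebraic multiplicity = 4, geometric multiplicity = 2

Determining the block sizes for each eigenvalue:
  λ = 0: with am = 4 and gm = 2, the partition is not yet determined (e.g. several partitions of 4 into 2 parts exist). Let N = A − (0)·I. Computing rank(N^1) = 2, rank(N^2) = 0; the number of blocks of size ≥ j is rank(N^{j−1}) − rank(N^j), giving [2, 2]. So we have 2 block(s) of size 2 → block sizes [2, 2]

Assembling the blocks gives a Jordan form
J =
  [0, 1, 0, 0]
  [0, 0, 0, 0]
  [0, 0, 0, 1]
  [0, 0, 0, 0]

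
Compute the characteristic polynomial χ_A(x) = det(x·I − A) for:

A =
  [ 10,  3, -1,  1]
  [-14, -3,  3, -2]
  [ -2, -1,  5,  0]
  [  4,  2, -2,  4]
x^4 - 16*x^3 + 96*x^2 - 256*x + 256

Expanding det(x·I − A) (e.g. by cofactor expansion or by noting that A is similar to its Jordan form J, which has the same characteristic polynomial as A) gives
  χ_A(x) = x^4 - 16*x^3 + 96*x^2 - 256*x + 256
which factors as (x - 4)^4. The eigenvalues (with algebraic multiplicities) are λ = 4 with multiplicity 4.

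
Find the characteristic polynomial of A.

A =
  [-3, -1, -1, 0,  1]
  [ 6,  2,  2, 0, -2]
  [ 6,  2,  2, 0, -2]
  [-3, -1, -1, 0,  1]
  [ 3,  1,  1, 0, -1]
x^5

Expanding det(x·I − A) (e.g. by cofactor expansion or by noting that A is similar to its Jordan form J, which has the same characteristic polynomial as A) gives
  χ_A(x) = x^5
which factors as x^5. The eigenvalues (with algebraic multiplicities) are λ = 0 with multiplicity 5.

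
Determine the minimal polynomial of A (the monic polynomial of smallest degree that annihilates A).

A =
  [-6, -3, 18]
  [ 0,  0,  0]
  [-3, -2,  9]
x^3 - 3*x^2

The characteristic polynomial is χ_A(x) = x^2*(x - 3), so the eigenvalues are known. The minimal polynomial is
  m_A(x) = Π_λ (x − λ)^{k_λ}
where k_λ is the size of the *largest* Jordan block for λ (equivalently, the smallest k with (A − λI)^k v = 0 for every generalised eigenvector v of λ).

  λ = 0: largest Jordan block has size 2, contributing (x − 0)^2
  λ = 3: largest Jordan block has size 1, contributing (x − 3)

So m_A(x) = x^2*(x - 3) = x^3 - 3*x^2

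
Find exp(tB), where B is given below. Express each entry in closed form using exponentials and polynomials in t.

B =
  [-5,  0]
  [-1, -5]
e^{tB} =
  [exp(-5*t), 0]
  [-t*exp(-5*t), exp(-5*t)]

Strategy: write B = P · J · P⁻¹ where J is a Jordan canonical form, so e^{tB} = P · e^{tJ} · P⁻¹, and e^{tJ} can be computed block-by-block.

B has Jordan form
J =
  [-5,  1]
  [ 0, -5]
(up to reordering of blocks).

Per-block formulas:
  For a 2×2 Jordan block J_2(-5): exp(t · J_2(-5)) = e^(-5t)·(I + t·N), where N is the 2×2 nilpotent shift.

After assembling e^{tJ} and conjugating by P, we get:

e^{tB} =
  [exp(-5*t), 0]
  [-t*exp(-5*t), exp(-5*t)]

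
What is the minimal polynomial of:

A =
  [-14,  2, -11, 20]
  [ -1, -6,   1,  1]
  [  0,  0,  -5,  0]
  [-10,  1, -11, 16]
x^4 + 9*x^3 - 15*x^2 - 325*x - 750

The characteristic polynomial is χ_A(x) = (x - 6)*(x + 5)^3, so the eigenvalues are known. The minimal polynomial is
  m_A(x) = Π_λ (x − λ)^{k_λ}
where k_λ is the size of the *largest* Jordan block for λ (equivalently, the smallest k with (A − λI)^k v = 0 for every generalised eigenvector v of λ).

  λ = -5: largest Jordan block has size 3, contributing (x + 5)^3
  λ = 6: largest Jordan block has size 1, contributing (x − 6)

So m_A(x) = (x - 6)*(x + 5)^3 = x^4 + 9*x^3 - 15*x^2 - 325*x - 750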